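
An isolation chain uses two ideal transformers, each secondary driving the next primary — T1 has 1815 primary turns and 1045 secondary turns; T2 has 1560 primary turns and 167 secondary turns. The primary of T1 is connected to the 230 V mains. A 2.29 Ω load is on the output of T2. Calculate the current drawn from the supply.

I_supply ≈ 0.382 A

After T1: V = 230.00 × 1045/1815 = 132.42 V.
After T2: V = 132.42 × 167/1560 = 14.176 V.
I_load = 14.176/2.29 = 6.1905 A, so P_out = 14.176 × 6.1905 = 87.757 W.
All ideal ⇒ P_in = P_out, so I_supply = 87.757/230 = 0.382 A.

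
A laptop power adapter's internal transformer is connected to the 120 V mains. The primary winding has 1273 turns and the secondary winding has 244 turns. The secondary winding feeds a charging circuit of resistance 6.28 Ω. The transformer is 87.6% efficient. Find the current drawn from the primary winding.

V_s = 120 × 244/1273 = 23.001 V.
I_s = V_s/R = 23.001/6.28 = 3.6625 A.
P_out = V_s I_s = 23.001 × 3.6625 = 84.241 W.
P_in = P_out/η = 84.241/0.876 = 96.166 W.
I_p = P_in/V_p = 96.166/120 = 0.801 A.

I_p ≈ 0.801 A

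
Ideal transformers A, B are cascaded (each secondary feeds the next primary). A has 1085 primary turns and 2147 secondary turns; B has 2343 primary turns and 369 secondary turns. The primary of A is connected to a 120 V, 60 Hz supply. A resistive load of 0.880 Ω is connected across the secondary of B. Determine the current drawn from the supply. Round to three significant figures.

I_supply ≈ 13.2 A

After A: V = 120.00 × 2147/1085 = 237.46 V.
After B: V = 237.46 × 369/2343 = 37.397 V.
I_load = 37.397/0.880 = 42.497 A, so P_out = 37.397 × 42.497 = 1589.3 W.
All ideal ⇒ P_in = P_out, so I_supply = 1589.3/120 = 13.2 A.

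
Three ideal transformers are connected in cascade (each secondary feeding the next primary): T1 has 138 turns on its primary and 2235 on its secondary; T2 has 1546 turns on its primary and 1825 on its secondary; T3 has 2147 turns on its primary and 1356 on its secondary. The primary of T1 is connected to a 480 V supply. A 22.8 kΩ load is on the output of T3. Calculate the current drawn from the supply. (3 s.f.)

Secondary of T1: V = 480.00 × 2235/138 = 7773.9 V.
Secondary of T2: V = 7773.9 × 1825/1546 = 9176.8 V.
Secondary of T3: V = 9176.8 × 1356/2147 = 5795.9 V.
I_load = 5795.9/22800 = 0.25421 A, so P_out = 5795.9 × 0.25421 = 1473.4 W.
All ideal ⇒ P_in = P_out, so I_supply = 1473.4/480 = 3.07 A.

I_supply ≈ 3.07 A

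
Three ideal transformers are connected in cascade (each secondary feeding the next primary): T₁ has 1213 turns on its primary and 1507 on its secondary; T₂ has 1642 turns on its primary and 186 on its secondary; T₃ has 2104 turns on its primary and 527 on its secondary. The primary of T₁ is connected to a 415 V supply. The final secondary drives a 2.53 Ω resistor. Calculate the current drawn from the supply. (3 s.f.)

After T₁: V = 415.00 × 1507/1213 = 515.59 V.
After T₂: V = 515.59 × 186/1642 = 58.404 V.
After T₃: V = 58.404 × 527/2104 = 14.629 V.
I_load = 14.629/2.53 = 5.7821 A, so P_out = 14.629 × 5.7821 = 84.584 W.
All ideal ⇒ P_in = P_out, so I_supply = 84.584/415 = 0.204 A.

I_supply ≈ 0.204 A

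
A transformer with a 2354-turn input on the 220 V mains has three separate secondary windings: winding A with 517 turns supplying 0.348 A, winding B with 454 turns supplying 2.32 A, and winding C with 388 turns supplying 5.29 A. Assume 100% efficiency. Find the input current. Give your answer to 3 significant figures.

I_in ≈ 1.40 A

V_A = 220 × 517/2354 = 48.318 V; V_B = 220 × 454/2354 = 42.430 V; V_C = 220 × 388/2354 = 36.262 V.
P_out = V_A I_A + V_B I_B + V_C I_C = 48.318×0.348 + 42.430×2.32 + 36.262×5.29 = 16.815 + 98.437 + 191.82 = 307.08 W.
Ideal ⇒ P_in = P_out, so I_in = P_out/V_in = 307.08/220 = 1.40 A.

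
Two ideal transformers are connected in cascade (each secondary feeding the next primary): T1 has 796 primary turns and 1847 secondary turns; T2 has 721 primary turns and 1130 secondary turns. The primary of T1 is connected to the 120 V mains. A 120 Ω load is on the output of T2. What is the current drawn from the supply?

After T1: V = 120.00 × 1847/796 = 278.44 V.
After T2: V = 278.44 × 1130/721 = 436.39 V.
I_load = 436.39/120 = 3.6366 A, so P_out = 436.39 × 3.6366 = 1587.0 W.
All ideal ⇒ P_in = P_out, so I_supply = 1587.0/120 = 13.2 A.

I_supply ≈ 13.2 A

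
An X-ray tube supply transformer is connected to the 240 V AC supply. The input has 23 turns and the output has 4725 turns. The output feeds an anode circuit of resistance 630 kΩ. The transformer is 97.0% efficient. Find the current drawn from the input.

V_out = 240 × 4725/23 = 49304 V.
I_out = V_out/R = 49304/630000 = 0.078261 A.
P_out = V_out I_out = 49304 × 0.078261 = 3858.6 W.
P_in = P_out/η = 3858.6/0.970 = 3977.9 W.
I_in = P_in/V_in = 3977.9/240 = 16.6 A.

I_in ≈ 16.6 A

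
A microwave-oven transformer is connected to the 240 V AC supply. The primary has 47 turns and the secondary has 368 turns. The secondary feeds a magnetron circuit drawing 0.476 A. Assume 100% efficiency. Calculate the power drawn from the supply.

P ≈ 894 W

I_p = I_s × N_s/N_p = 0.476 × 368/47 = 3.7270 A.
P = V_p I_p = 240 × 3.7270 = 894 W.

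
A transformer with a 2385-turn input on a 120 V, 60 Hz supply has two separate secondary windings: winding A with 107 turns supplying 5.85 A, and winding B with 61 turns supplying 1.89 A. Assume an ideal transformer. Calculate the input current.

I_in ≈ 0.311 A

V_A = 120 × 107/2385 = 5.3836 V; V_B = 120 × 61/2385 = 3.0692 V.
P_out = V_A I_A + V_B I_B = 5.3836×5.85 + 3.0692×1.89 = 31.494 + 5.8008 = 37.295 W.
Ideal ⇒ P_in = P_out, so I_in = P_out/V_in = 37.295/120 = 0.311 A.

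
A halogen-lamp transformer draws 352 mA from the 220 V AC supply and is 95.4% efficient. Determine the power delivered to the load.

P_out ≈ 73.9 W

P_in = V_p I_p = 220 × 0.352 = 77.440 W.
P_out = η P_in = 0.954 × 77.440 = 73.9 W.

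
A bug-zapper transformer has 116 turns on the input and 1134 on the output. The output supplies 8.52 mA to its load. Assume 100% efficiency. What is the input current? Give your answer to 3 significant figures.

For an ideal transformer I_in/I_out = N_out/N_in, so I_in = 0.00852 × 1134/116 = 0.0833 A.

I_in ≈ 0.0833 A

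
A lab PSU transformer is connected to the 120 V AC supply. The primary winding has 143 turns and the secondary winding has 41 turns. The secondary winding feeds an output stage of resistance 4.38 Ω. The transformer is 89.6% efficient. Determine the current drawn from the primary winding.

I_p ≈ 2.51 A

V_s = 120 × 41/143 = 34.406 V.
I_s = V_s/R = 34.406/4.38 = 7.8552 A.
P_out = V_s I_s = 34.406 × 7.8552 = 270.26 W.
P_in = P_out/η = 270.26/0.896 = 301.63 W.
I_p = P_in/V_p = 301.63/120 = 2.51 A.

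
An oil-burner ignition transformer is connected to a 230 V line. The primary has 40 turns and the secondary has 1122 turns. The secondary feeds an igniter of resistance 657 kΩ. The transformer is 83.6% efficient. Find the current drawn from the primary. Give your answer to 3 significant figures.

I_p ≈ 0.329 A

V_s = 230 × 1122/40 = 6451.5 V.
I_s = V_s/R = 6451.5/657000 = 0.0098196 A.
P_out = V_s I_s = 6451.5 × 0.0098196 = 63.351 W.
P_in = P_out/η = 63.351/0.836 = 75.779 W.
I_p = P_in/V_p = 75.779/230 = 0.329 A.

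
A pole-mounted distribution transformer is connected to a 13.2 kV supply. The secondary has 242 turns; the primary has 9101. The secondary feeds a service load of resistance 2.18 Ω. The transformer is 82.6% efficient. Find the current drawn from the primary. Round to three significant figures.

I_p ≈ 5.18 A

V_s = 13200 × 242/9101 = 350.99 V.
I_s = V_s/R = 350.99/2.18 = 161.01 A.
P_out = V_s I_s = 350.99 × 161.01 = 56512 W.
P_in = P_out/η = 56512/0.826 = 68417 W.
I_p = P_in/V_p = 68417/13200 = 5.18 A.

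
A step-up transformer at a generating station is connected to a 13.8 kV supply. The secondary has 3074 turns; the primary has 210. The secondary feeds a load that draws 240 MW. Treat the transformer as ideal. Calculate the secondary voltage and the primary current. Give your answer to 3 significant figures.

V_s ≈ 202000 V, I_p ≈ 17400 A

V_s = V_p × N_s/N_p = 13800 × 3074/210 = 202010 V.
I_s = P/V_s = 2.40×10^8/202010 = 1188.1 A.
I_p = I_s × N_s/N_p = 1188.1 × 3074/210 = 17400 A.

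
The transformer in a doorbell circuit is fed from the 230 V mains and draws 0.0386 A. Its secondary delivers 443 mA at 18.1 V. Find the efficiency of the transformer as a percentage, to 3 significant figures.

η ≈ 90.3%

P_in = 230 × 0.0386 = 8.87800 W.
P_out = 18.1 × 0.443 = 8.01830 W.
η = P_out/P_in = 8.01830/8.87800 = 0.903.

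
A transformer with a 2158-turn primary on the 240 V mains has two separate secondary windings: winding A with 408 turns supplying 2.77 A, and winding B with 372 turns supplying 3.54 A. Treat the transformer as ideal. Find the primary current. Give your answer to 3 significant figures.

V_A = 240 × 408/2158 = 45.375 V; V_B = 240 × 372/2158 = 41.372 V.
P_out = V_A I_A + V_B I_B = 45.375×2.77 + 41.372×3.54 = 125.69 + 146.46 = 272.15 W.
Ideal ⇒ P_in = P_out, so I_p = P_out/V_p = 272.15/240 = 1.13 A.

I_p ≈ 1.13 A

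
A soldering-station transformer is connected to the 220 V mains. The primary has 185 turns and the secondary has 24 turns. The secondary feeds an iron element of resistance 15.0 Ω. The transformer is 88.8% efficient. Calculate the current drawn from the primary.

I_p ≈ 0.278 A

V_s = 220 × 24/185 = 28.541 V.
I_s = V_s/R = 28.541/15.0 = 1.9027 A.
P_out = V_s I_s = 28.541 × 1.9027 = 54.304 W.
P_in = P_out/η = 54.304/0.888 = 61.153 W.
I_p = P_in/V_p = 61.153/220 = 0.278 A.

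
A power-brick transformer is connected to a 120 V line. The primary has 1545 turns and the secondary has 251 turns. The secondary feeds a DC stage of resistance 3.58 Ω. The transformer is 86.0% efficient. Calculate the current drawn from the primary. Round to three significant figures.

V_s = 120 × 251/1545 = 19.495 V.
I_s = V_s/R = 19.495/3.58 = 5.4456 A.
P_out = V_s I_s = 19.495 × 5.4456 = 106.16 W.
P_in = P_out/η = 106.16/0.860 = 123.44 W.
I_p = P_in/V_p = 123.44/120 = 1.03 A.

I_p ≈ 1.03 A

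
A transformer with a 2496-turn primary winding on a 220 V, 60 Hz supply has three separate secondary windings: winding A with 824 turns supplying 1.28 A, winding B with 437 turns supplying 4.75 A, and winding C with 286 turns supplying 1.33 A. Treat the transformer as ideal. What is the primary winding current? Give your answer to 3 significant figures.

V_A = 220 × 824/2496 = 72.628 V; V_B = 220 × 437/2496 = 38.518 V; V_C = 220 × 286/2496 = 25.208 V.
P_out = V_A I_A + V_B I_B + V_C I_C = 72.628×1.28 + 38.518×4.75 + 25.208×1.33 = 92.964 + 182.96 + 33.527 = 309.45 W.
Ideal ⇒ P_in = P_out, so I_p = P_out/V_p = 309.45/220 = 1.41 A.

I_p ≈ 1.41 A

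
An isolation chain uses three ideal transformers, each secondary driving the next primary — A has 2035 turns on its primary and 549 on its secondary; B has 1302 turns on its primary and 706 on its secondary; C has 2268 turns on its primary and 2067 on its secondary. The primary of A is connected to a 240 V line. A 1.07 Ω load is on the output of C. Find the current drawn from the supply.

I_supply ≈ 3.99 A

After A: V = 240.00 × 549/2035 = 64.747 V.
After B: V = 64.747 × 706/1302 = 35.109 V.
After C: V = 35.109 × 2067/2268 = 31.997 V.
I_load = 31.997/1.07 = 29.904 A, so P_out = 31.997 × 29.904 = 956.83 W.
All ideal ⇒ P_in = P_out, so I_supply = 956.83/240 = 3.99 A.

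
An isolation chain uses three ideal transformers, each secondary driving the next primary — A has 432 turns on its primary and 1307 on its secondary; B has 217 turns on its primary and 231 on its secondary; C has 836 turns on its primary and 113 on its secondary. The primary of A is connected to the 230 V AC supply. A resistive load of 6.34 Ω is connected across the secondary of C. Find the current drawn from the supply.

I_supply ≈ 6.87 A

Secondary of A: V = 230.00 × 1307/432 = 695.86 V.
Secondary of B: V = 695.86 × 231/217 = 740.75 V.
Secondary of C: V = 740.75 × 113/836 = 100.13 V.
I_load = 100.13/6.34 = 15.793 A, so P_out = 100.13 × 15.793 = 1581.2 W.
All ideal ⇒ P_in = P_out, so I_supply = 1581.2/230 = 6.87 A.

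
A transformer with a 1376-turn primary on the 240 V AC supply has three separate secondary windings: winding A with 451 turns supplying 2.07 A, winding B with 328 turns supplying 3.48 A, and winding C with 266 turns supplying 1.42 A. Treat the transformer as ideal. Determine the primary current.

V_A = 240 × 451/1376 = 78.663 V; V_B = 240 × 328/1376 = 57.209 V; V_C = 240 × 266/1376 = 46.395 V.
P_out = V_A I_A + V_B I_B + V_C I_C = 78.663×2.07 + 57.209×3.48 + 46.395×1.42 = 162.83 + 199.09 + 65.881 = 427.80 W.
Ideal ⇒ P_in = P_out, so I_p = P_out/V_p = 427.80/240 = 1.78 A.

I_p ≈ 1.78 A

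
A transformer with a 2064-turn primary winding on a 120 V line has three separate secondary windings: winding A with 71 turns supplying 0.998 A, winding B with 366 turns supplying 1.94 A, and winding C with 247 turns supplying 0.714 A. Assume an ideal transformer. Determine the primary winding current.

I_p ≈ 0.464 A

V_A = 120 × 71/2064 = 4.1279 V; V_B = 120 × 366/2064 = 21.279 V; V_C = 120 × 247/2064 = 14.360 V.
P_out = V_A I_A + V_B I_B + V_C I_C = 4.1279×0.998 + 21.279×1.94 + 14.360×0.714 = 4.1197 + 41.281 + 10.253 = 55.654 W.
Ideal ⇒ P_in = P_out, so I_p = P_out/V_p = 55.654/120 = 0.464 A.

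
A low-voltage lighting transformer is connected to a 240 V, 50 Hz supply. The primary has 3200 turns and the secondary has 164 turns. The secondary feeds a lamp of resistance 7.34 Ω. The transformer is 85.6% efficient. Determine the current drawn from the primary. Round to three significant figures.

V_s = 240 × 164/3200 = 12.300 V.
I_s = V_s/R = 12.300/7.34 = 1.6757 A.
P_out = V_s I_s = 12.300 × 1.6757 = 20.612 W.
P_in = P_out/η = 20.612/0.856 = 24.079 W.
I_p = P_in/V_p = 24.079/240 = 0.100 A.

I_p ≈ 0.100 A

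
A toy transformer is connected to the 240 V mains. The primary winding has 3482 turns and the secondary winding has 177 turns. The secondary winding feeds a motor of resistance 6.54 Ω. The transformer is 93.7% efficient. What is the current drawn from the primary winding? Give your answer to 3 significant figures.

I_p ≈ 0.101 A

V_s = 240 × 177/3482 = 12.200 V.
I_s = V_s/R = 12.200/6.54 = 1.8654 A.
P_out = V_s I_s = 12.200 × 1.8654 = 22.758 W.
P_in = P_out/η = 22.758/0.937 = 24.288 W.
I_p = P_in/V_p = 24.288/240 = 0.101 A.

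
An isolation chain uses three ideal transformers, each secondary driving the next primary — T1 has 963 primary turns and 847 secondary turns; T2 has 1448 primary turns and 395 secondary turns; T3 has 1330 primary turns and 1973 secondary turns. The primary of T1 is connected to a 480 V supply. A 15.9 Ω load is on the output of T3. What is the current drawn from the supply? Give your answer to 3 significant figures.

I_supply ≈ 3.82 A

Secondary of T1: V = 480.00 × 847/963 = 422.18 V.
Secondary of T2: V = 422.18 × 395/1448 = 115.17 V.
Secondary of T3: V = 115.17 × 1973/1330 = 170.85 V.
I_load = 170.85/15.9 = 10.745 A, so P_out = 170.85 × 10.745 = 1835.7 W.
All ideal ⇒ P_in = P_out, so I_supply = 1835.7/480 = 3.82 A.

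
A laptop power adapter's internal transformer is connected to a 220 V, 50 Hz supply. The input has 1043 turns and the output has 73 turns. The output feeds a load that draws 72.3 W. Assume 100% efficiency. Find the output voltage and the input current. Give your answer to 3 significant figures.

V_out ≈ 15.4 V, I_in ≈ 0.329 A

V_out = V_in × N_out/N_in = 220 × 73/1043 = 15.398 V.
I_out = P/V_out = 72.3/15.398 = 4.6954 A.
I_in = I_out × N_out/N_in = 4.6954 × 73/1043 = 0.329 A.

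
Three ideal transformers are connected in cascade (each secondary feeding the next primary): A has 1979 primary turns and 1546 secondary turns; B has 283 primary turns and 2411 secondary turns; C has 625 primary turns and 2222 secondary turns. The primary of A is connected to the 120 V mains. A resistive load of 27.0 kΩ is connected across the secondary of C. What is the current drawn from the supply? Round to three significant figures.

After A: V = 120.00 × 1546/1979 = 93.744 V.
After B: V = 93.744 × 2411/283 = 798.65 V.
After C: V = 798.65 × 2222/625 = 2839.4 V.
I_load = 2839.4/27000 = 0.10516 A, so P_out = 2839.4 × 0.10516 = 298.59 W.
All ideal ⇒ P_in = P_out, so I_supply = 298.59/120 = 2.49 A.

I_supply ≈ 2.49 A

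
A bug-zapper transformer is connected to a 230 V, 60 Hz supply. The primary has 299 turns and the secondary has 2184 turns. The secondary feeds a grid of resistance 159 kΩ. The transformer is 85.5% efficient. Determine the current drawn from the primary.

V_s = 230 × 2184/299 = 1680.0 V.
I_s = V_s/R = 1680.0/159000 = 0.010566 A.
P_out = V_s I_s = 1680.0 × 0.010566 = 17.751 W.
P_in = P_out/η = 17.751/0.855 = 20.761 W.
I_p = P_in/V_p = 20.761/230 = 0.0903 A.

I_p ≈ 0.0903 A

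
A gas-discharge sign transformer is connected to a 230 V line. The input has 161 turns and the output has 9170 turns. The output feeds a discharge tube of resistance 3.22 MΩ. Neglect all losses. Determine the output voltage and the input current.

V_out ≈ 13100 V, I_in ≈ 0.232 A

V_out = V_in × N_out/N_in = 230 × 9170/161 = 13100 V.
I_out = V_out/R = 13100/(3.22×10^6) = 0.0040683 A.
I_in = I_out × N_out/N_in = 0.0040683 × 9170/161 = 0.232 A.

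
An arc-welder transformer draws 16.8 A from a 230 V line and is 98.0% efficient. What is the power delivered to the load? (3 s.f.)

P_in = V_p I_p = 230 × 16.8 = 3864.0 W.
P_out = η P_in = 0.980 × 3864.0 = 3790 W.

P_out ≈ 3790 W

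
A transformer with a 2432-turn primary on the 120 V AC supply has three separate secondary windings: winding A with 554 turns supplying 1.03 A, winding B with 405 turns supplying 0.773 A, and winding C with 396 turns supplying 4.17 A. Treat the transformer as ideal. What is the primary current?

I_p ≈ 1.04 A

V_A = 120 × 554/2432 = 27.336 V; V_B = 120 × 405/2432 = 19.984 V; V_C = 120 × 396/2432 = 19.539 V.
P_out = V_A I_A + V_B I_B + V_C I_C = 27.336×1.03 + 19.984×0.773 + 19.539×4.17 = 28.156 + 15.447 + 81.480 = 125.08 W.
Ideal ⇒ P_in = P_out, so I_p = P_out/V_p = 125.08/120 = 1.04 A.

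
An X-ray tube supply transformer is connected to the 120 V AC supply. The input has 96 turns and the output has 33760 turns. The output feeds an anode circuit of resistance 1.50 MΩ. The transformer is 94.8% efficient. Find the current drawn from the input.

V_out = 120 × 33760/96 = 42200 V.
I_out = V_out/R = 42200/(1.50×10^6) = 0.028133 A.
P_out = V_out I_out = 42200 × 0.028133 = 1187.2 W.
P_in = P_out/η = 1187.2/0.948 = 1252.3 W.
I_in = P_in/V_in = 1252.3/120 = 10.4 A.

I_in ≈ 10.4 A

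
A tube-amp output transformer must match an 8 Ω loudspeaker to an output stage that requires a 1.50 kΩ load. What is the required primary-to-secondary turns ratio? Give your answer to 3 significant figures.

Z_p/Z_s = (N_p/N_s)², so N_p/N_s = √(1500/8) = √188 = 13.7.

N_p/N_s ≈ 13.7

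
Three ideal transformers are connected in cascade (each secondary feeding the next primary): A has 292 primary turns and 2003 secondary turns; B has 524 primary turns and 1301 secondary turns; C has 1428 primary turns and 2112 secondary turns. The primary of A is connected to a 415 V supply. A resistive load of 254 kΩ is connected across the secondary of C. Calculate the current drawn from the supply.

After A: V = 415.00 × 2003/292 = 2846.7 V.
After B: V = 2846.7 × 1301/524 = 7067.9 V.
After C: V = 7067.9 × 2112/1428 = 10453 V.
I_load = 10453/254000 = 0.041155 A, so P_out = 10453 × 0.041155 = 430.21 W.
All ideal ⇒ P_in = P_out, so I_supply = 430.21/415 = 1.04 A.

I_supply ≈ 1.04 A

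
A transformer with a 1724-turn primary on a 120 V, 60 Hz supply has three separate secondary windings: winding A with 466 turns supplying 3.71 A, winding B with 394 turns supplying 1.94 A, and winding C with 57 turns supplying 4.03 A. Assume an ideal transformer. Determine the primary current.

V_A = 120 × 466/1724 = 32.436 V; V_B = 120 × 394/1724 = 27.425 V; V_C = 120 × 57/1724 = 3.9675 V.
P_out = V_A I_A + V_B I_B + V_C I_C = 32.436×3.71 + 27.425×1.94 + 3.9675×4.03 = 120.34 + 53.204 + 15.989 = 189.53 W.
Ideal ⇒ P_in = P_out, so I_p = P_out/V_p = 189.53/120 = 1.58 A.

I_p ≈ 1.58 A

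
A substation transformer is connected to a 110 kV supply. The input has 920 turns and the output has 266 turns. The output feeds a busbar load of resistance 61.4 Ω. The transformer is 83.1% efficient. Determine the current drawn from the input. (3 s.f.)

I_in ≈ 180 A

V_out = 110000 × 266/920 = 31804 V.
I_out = V_out/R = 31804/61.4 = 517.99 A.
P_out = V_out I_out = 31804 × 517.99 = 1.6474×10^7 W.
P_in = P_out/η = 1.6474×10^7/0.831 = 1.9825×10^7 W.
I_in = P_in/V_in = 1.9825×10^7/110000 = 180 A.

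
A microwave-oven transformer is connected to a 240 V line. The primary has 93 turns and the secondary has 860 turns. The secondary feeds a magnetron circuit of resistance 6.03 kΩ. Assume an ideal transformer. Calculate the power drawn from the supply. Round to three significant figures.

P ≈ 817 W

V_s = V_p × N_s/N_p = 240 × 860/93 = 2219.4 V.
I_s = V_s/R = 2219.4/6030 = 0.36805 A.
I_p = I_s × N_s/N_p = 0.36805 × 860/93 = 3.4035 A.
P = V_p I_p = 240 × 3.4035 = 817 W.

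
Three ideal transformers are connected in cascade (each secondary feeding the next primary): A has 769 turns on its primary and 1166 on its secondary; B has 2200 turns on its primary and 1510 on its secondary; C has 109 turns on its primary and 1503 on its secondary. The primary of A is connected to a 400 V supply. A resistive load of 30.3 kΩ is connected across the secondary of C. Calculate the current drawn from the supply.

After A: V = 400.00 × 1166/769 = 606.50 V.
After B: V = 606.50 × 1510/2200 = 416.28 V.
After C: V = 416.28 × 1503/109 = 5740.1 V.
I_load = 5740.1/30300 = 0.18944 A, so P_out = 5740.1 × 0.18944 = 1087.4 W.
All ideal ⇒ P_in = P_out, so I_supply = 1087.4/400 = 2.72 A.

I_supply ≈ 2.72 A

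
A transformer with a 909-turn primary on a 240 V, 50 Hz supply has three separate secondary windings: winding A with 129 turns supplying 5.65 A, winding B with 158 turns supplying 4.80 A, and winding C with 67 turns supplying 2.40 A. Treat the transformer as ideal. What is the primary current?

I_p ≈ 1.81 A

V_A = 240 × 129/909 = 34.059 V; V_B = 240 × 158/909 = 41.716 V; V_C = 240 × 67/909 = 17.690 V.
P_out = V_A I_A + V_B I_B + V_C I_C = 34.059×5.65 + 41.716×4.80 + 17.690×2.40 = 192.44 + 200.24 + 42.455 = 435.13 W.
Ideal ⇒ P_in = P_out, so I_p = P_out/V_p = 435.13/240 = 1.81 A.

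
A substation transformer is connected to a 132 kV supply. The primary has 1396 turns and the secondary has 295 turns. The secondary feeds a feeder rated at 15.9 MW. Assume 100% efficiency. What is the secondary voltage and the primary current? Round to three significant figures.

V_s ≈ 27900 V, I_p ≈ 120 A

V_s = V_p × N_s/N_p = 132000 × 295/1396 = 27894 V.
I_s = P/V_s = 1.59×10^7/27894 = 570.02 A.
I_p = I_s × N_s/N_p = 570.02 × 295/1396 = 120 A.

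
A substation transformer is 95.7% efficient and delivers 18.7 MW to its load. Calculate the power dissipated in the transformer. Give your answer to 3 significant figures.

P_loss ≈ 840000 W

P_in = P_out/η = 1.87×10^7/0.957 = 1.95402×10^7 W.
P_loss = P_in − P_out = 1.95402×10^7 − 1.87×10^7 = 840000 W.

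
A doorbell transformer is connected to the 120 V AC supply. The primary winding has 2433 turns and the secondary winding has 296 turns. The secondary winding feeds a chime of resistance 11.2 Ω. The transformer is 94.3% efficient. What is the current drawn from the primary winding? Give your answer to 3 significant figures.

I_p ≈ 0.168 A

V_s = 120 × 296/2433 = 14.599 V.
I_s = V_s/R = 14.599/11.2 = 1.3035 A.
P_out = V_s I_s = 14.599 × 1.3035 = 19.030 W.
P_in = P_out/η = 19.030/0.943 = 20.181 W.
I_p = P_in/V_p = 20.181/120 = 0.168 A.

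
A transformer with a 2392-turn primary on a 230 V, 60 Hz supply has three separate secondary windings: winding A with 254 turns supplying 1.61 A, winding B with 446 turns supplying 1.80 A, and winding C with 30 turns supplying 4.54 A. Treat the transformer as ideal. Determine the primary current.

I_p ≈ 0.564 A

V_A = 230 × 254/2392 = 24.423 V; V_B = 230 × 446/2392 = 42.885 V; V_C = 230 × 30/2392 = 2.8846 V.
P_out = V_A I_A + V_B I_B + V_C I_C = 24.423×1.61 + 42.885×1.80 + 2.8846×4.54 = 39.321 + 77.192 + 13.096 = 129.61 W.
Ideal ⇒ P_in = P_out, so I_p = P_out/V_p = 129.61/230 = 0.564 A.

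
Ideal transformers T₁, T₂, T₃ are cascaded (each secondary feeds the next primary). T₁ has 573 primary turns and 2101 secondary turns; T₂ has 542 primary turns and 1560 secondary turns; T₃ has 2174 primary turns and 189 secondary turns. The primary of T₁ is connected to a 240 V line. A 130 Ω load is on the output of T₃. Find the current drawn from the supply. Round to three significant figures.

Secondary of T₁: V = 240.00 × 2101/573 = 880.00 V.
Secondary of T₂: V = 880.00 × 1560/542 = 2532.8 V.
Secondary of T₃: V = 2532.8 × 189/2174 = 220.20 V.
I_load = 220.20/130 = 1.6938 A, so P_out = 220.20 × 1.6938 = 372.97 W.
All ideal ⇒ P_in = P_out, so I_supply = 372.97/240 = 1.55 A.

I_supply ≈ 1.55 A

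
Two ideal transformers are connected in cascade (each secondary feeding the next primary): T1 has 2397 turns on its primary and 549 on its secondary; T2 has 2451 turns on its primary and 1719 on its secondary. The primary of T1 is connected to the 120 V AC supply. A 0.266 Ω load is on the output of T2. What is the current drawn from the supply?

After T1: V = 120.00 × 549/2397 = 27.484 V.
After T2: V = 27.484 × 1719/2451 = 19.276 V.
I_load = 19.276/0.266 = 72.466 A, so P_out = 19.276 × 72.466 = 1396.9 W.
All ideal ⇒ P_in = P_out, so I_supply = 1396.9/120 = 11.6 A.

I_supply ≈ 11.6 A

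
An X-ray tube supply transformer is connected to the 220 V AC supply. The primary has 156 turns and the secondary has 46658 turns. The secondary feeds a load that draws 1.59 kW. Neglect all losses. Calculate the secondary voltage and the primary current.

V_s ≈ 65800 V, I_p ≈ 7.23 A

V_s = V_p × N_s/N_p = 220 × 46658/156 = 65800 V.
I_s = P/V_s = 1590/65800 = 0.024164 A.
I_p = I_s × N_s/N_p = 0.024164 × 46658/156 = 7.23 A.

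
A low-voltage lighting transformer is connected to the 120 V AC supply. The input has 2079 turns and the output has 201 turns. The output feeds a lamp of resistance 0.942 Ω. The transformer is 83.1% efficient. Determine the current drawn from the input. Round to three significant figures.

V_out = 120 × 201/2079 = 11.602 V.
I_out = V_out/R = 11.602/0.942 = 12.316 A.
P_out = V_out I_out = 11.602 × 12.316 = 142.89 W.
P_in = P_out/η = 142.89/0.831 = 171.95 W.
I_in = P_in/V_in = 171.95/120 = 1.43 A.

I_in ≈ 1.43 A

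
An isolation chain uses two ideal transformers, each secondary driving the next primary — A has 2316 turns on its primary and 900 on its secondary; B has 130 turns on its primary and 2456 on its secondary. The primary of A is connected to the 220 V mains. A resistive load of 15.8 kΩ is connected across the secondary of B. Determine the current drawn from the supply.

I_supply ≈ 0.750 A

Secondary of A: V = 220.00 × 900/2316 = 85.492 V.
Secondary of B: V = 85.492 × 2456/130 = 1615.1 V.
I_load = 1615.1/15800 = 0.10222 A, so P_out = 1615.1 × 0.10222 = 165.11 W.
All ideal ⇒ P_in = P_out, so I_supply = 165.11/220 = 0.750 A.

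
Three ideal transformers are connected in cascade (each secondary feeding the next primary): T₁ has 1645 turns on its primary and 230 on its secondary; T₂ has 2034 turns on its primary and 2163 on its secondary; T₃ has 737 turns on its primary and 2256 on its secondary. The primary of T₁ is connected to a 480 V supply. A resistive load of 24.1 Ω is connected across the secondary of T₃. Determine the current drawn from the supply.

I_supply ≈ 4.13 A

After T₁: V = 480.00 × 230/1645 = 67.112 V.
After T₂: V = 67.112 × 2163/2034 = 71.369 V.
After T₃: V = 71.369 × 2256/737 = 218.46 V.
I_load = 218.46/24.1 = 9.0649 A, so P_out = 218.46 × 9.0649 = 1980.4 W.
All ideal ⇒ P_in = P_out, so I_supply = 1980.4/480 = 4.13 A.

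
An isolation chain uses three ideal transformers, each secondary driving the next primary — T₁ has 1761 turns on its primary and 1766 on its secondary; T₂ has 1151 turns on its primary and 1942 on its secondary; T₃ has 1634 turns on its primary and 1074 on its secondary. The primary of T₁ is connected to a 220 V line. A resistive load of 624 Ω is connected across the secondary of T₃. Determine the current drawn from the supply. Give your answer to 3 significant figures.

I_supply ≈ 0.436 A

After T₁: V = 220.00 × 1766/1761 = 220.62 V.
After T₂: V = 220.62 × 1942/1151 = 372.24 V.
After T₃: V = 372.24 × 1074/1634 = 244.67 V.
I_load = 244.67/624 = 0.39210 A, so P_out = 244.67 × 0.39210 = 95.935 W.
All ideal ⇒ P_in = P_out, so I_supply = 95.935/220 = 0.436 A.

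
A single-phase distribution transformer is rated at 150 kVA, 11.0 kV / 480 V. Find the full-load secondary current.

I_s = S/V_s = 150000/480 = 312 A.

I_s ≈ 312 A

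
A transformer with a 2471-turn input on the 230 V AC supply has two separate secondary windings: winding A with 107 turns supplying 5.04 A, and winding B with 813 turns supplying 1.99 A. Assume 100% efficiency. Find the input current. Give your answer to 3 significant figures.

V_A = 230 × 107/2471 = 9.9595 V; V_B = 230 × 813/2471 = 75.674 V.
P_out = V_A I_A + V_B I_B = 9.9595×5.04 + 75.674×1.99 = 50.196 + 150.59 = 200.79 W.
Ideal ⇒ P_in = P_out, so I_in = P_out/V_in = 200.79/230 = 0.873 A.

I_in ≈ 0.873 A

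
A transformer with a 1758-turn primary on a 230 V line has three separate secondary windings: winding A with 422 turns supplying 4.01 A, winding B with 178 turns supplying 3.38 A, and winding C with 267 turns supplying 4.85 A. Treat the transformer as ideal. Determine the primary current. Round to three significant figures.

V_A = 230 × 422/1758 = 55.210 V; V_B = 230 × 178/1758 = 23.288 V; V_C = 230 × 267/1758 = 34.932 V.
P_out = V_A I_A + V_B I_B + V_C I_C = 55.210×4.01 + 23.288×3.38 + 34.932×4.85 = 221.39 + 78.713 + 169.42 = 469.53 W.
Ideal ⇒ P_in = P_out, so I_p = P_out/V_p = 469.53/230 = 2.04 A.

I_p ≈ 2.04 A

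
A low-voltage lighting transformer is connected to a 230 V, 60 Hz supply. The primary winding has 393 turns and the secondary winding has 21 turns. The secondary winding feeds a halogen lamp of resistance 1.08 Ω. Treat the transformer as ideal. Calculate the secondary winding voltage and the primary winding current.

V_s = V_p × N_s/N_p = 230 × 21/393 = 12.290 V.
I_s = V_s/R = 12.290/1.08 = 11.380 A.
I_p = I_s × N_s/N_p = 11.380 × 21/393 = 0.608 A.

V_s ≈ 12.3 V, I_p ≈ 0.608 A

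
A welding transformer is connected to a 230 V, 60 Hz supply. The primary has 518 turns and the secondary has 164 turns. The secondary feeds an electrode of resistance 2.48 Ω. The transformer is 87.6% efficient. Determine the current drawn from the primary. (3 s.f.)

V_s = 230 × 164/518 = 72.819 V.
I_s = V_s/R = 72.819/2.48 = 29.362 A.
P_out = V_s I_s = 72.819 × 29.362 = 2138.1 W.
P_in = P_out/η = 2138.1/0.876 = 2440.8 W.
I_p = P_in/V_p = 2440.8/230 = 10.6 A.

I_p ≈ 10.6 A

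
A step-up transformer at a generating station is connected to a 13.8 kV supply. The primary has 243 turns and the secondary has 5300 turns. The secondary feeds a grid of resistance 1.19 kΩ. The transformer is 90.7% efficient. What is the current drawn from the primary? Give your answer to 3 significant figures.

V_s = 13800 × 5300/243 = 300990 V.
I_s = V_s/R = 300990/1190 = 252.93 A.
P_out = V_s I_s = 300990 × 252.93 = 7.6129×10^7 W.
P_in = P_out/η = 7.6129×10^7/0.907 = 8.3935×10^7 W.
I_p = P_in/V_p = 8.3935×10^7/13800 = 6080 A.

I_p ≈ 6080 A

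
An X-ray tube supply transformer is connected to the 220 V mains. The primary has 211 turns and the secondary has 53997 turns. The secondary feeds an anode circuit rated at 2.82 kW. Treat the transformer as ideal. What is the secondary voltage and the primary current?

V_s ≈ 56300 V, I_p ≈ 12.8 A

V_s = V_p × N_s/N_p = 220 × 53997/211 = 56300 V.
I_s = P/V_s = 2820/56300 = 0.050089 A.
I_p = I_s × N_s/N_p = 0.050089 × 53997/211 = 12.8 A.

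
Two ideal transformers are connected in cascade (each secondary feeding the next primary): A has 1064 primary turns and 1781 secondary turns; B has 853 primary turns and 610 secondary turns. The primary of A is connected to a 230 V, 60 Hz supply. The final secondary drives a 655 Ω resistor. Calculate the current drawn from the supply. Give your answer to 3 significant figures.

I_supply ≈ 0.503 A

After A: V = 230.00 × 1781/1064 = 384.99 V.
After B: V = 384.99 × 610/853 = 275.32 V.
I_load = 275.32/655 = 0.42033 A, so P_out = 275.32 × 0.42033 = 115.72 W.
All ideal ⇒ P_in = P_out, so I_supply = 115.72/230 = 0.503 A.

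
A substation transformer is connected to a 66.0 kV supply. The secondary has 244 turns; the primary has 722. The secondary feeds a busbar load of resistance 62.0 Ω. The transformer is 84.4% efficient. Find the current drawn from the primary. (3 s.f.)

V_s = 66000 × 244/722 = 22305 V.
I_s = V_s/R = 22305/62.0 = 359.75 A.
P_out = V_s I_s = 22305 × 359.75 = 8.0242×10^6 W.
P_in = P_out/η = 8.0242×10^6/0.844 = 9.5073×10^6 W.
I_p = P_in/V_p = 9.5073×10^6/66000 = 144 A.

I_p ≈ 144 A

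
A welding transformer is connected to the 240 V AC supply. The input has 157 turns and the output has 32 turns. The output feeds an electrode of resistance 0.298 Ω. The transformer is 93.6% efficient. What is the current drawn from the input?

I_in ≈ 35.7 A

V_out = 240 × 32/157 = 48.917 V.
I_out = V_out/R = 48.917/0.298 = 164.15 A.
P_out = V_out I_out = 48.917 × 164.15 = 8029.8 W.
P_in = P_out/η = 8029.8/0.936 = 8578.9 W.
I_in = P_in/V_in = 8578.9/240 = 35.7 A.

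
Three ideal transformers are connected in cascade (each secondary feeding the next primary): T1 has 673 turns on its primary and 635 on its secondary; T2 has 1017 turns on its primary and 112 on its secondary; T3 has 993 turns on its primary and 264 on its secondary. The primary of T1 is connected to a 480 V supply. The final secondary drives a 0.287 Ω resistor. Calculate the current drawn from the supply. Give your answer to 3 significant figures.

After T1: V = 480.00 × 635/673 = 452.90 V.
After T2: V = 452.90 × 112/1017 = 49.877 V.
After T3: V = 49.877 × 264/993 = 13.260 V.
I_load = 13.260/0.287 = 46.203 A, so P_out = 13.260 × 46.203 = 612.66 W.
All ideal ⇒ P_in = P_out, so I_supply = 612.66/480 = 1.28 A.

I_supply ≈ 1.28 A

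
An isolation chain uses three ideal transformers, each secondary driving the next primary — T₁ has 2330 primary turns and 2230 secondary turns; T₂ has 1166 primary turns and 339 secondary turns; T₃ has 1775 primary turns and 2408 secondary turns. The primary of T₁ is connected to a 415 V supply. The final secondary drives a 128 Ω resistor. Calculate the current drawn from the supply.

After T₁: V = 415.00 × 2230/2330 = 397.19 V.
After T₂: V = 397.19 × 339/1166 = 115.48 V.
After T₃: V = 115.48 × 2408/1775 = 156.66 V.
I_load = 156.66/128 = 1.2239 A, so P_out = 156.66 × 1.2239 = 191.74 W.
All ideal ⇒ P_in = P_out, so I_supply = 191.74/415 = 0.462 A.

I_supply ≈ 0.462 A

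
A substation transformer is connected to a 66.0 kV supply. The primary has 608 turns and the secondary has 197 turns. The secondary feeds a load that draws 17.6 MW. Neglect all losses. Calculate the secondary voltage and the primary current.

V_s ≈ 21400 V, I_p ≈ 267 A

V_s = V_p × N_s/N_p = 66000 × 197/608 = 21385 V.
I_s = P/V_s = 1.76×10^7/21385 = 823.01 A.
I_p = I_s × N_s/N_p = 823.01 × 197/608 = 267 A.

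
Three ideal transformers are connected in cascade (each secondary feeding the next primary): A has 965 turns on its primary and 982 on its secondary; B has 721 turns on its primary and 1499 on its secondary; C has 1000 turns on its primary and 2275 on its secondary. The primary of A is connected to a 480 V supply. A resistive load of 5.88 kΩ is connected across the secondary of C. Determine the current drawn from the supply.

After A: V = 480.00 × 982/965 = 488.46 V.
After B: V = 488.46 × 1499/721 = 1015.5 V.
After C: V = 1015.5 × 2275/1000 = 2310.3 V.
I_load = 2310.3/5880 = 0.39291 A, so P_out = 2310.3 × 0.39291 = 907.76 W.
All ideal ⇒ P_in = P_out, so I_supply = 907.76/480 = 1.89 A.

I_supply ≈ 1.89 A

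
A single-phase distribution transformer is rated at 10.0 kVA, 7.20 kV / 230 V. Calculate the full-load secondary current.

I_s ≈ 43.5 A

I_s = S/V_s = 10000/230 = 43.5 A.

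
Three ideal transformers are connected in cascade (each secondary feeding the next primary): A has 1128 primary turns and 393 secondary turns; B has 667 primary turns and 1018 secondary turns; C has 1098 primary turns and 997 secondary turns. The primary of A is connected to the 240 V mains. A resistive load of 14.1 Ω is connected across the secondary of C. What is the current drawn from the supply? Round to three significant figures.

I_supply ≈ 3.97 A

Secondary of A: V = 240.00 × 393/1128 = 83.617 V.
Secondary of B: V = 83.617 × 1018/667 = 127.62 V.
Secondary of C: V = 127.62 × 997/1098 = 115.88 V.
I_load = 115.88/14.1 = 8.2185 A, so P_out = 115.88 × 8.2185 = 952.36 W.
All ideal ⇒ P_in = P_out, so I_supply = 952.36/240 = 3.97 A.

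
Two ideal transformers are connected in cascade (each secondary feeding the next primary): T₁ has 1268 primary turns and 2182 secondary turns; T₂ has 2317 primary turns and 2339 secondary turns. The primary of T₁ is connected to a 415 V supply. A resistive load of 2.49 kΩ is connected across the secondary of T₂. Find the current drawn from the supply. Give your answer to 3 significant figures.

I_supply ≈ 0.503 A

Secondary of T₁: V = 415.00 × 2182/1268 = 714.14 V.
Secondary of T₂: V = 714.14 × 2339/2317 = 720.92 V.
I_load = 720.92/2490 = 0.28953 A, so P_out = 720.92 × 0.28953 = 208.73 W.
All ideal ⇒ P_in = P_out, so I_supply = 208.73/415 = 0.503 A.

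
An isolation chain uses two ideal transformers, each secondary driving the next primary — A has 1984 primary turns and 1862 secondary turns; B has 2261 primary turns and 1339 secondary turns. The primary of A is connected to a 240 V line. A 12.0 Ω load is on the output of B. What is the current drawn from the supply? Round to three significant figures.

After A: V = 240.00 × 1862/1984 = 225.24 V.
After B: V = 225.24 × 1339/2261 = 133.39 V.
I_load = 133.39/12.0 = 11.116 A, so P_out = 133.39 × 11.116 = 1482.8 W.
All ideal ⇒ P_in = P_out, so I_supply = 1482.8/240 = 6.18 A.

I_supply ≈ 6.18 A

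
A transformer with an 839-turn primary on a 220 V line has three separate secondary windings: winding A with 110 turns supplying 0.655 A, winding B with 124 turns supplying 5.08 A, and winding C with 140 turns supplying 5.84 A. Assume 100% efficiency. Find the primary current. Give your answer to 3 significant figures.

V_A = 220 × 110/839 = 28.844 V; V_B = 220 × 124/839 = 32.515 V; V_C = 220 × 140/839 = 36.710 V.
P_out = V_A I_A + V_B I_B + V_C I_C = 28.844×0.655 + 32.515×5.08 + 36.710×5.84 = 18.893 + 165.18 + 214.39 = 398.46 W.
Ideal ⇒ P_in = P_out, so I_p = P_out/V_p = 398.46/220 = 1.81 A.

I_p ≈ 1.81 A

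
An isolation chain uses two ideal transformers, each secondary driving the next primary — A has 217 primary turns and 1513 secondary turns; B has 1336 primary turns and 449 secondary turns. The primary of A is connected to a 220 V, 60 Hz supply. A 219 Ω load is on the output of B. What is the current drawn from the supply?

I_supply ≈ 5.52 A

Secondary of A: V = 220.00 × 1513/217 = 1533.9 V.
Secondary of B: V = 1533.9 × 449/1336 = 515.52 V.
I_load = 515.52/219 = 2.3540 A, so P_out = 515.52 × 2.3540 = 1213.5 W.
All ideal ⇒ P_in = P_out, so I_supply = 1213.5/220 = 5.52 A.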